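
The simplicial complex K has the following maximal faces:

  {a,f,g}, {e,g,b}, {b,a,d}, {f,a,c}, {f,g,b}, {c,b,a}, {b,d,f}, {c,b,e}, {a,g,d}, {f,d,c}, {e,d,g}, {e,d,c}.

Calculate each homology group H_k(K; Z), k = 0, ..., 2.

H_0 ≅ Z,  H_1 ≅ Z/2Z,  H_2 = 0.

Order the vertices as a < b < c < d < e < f < g. Listing each simplex with vertices in this order, K has dimension 2 with simplices:

  0-simplices (7): a, b, c, d, e, f, g
  1-simplices (18): ab, ac, ad, af, ag, bc, bd, be, bf, bg, cd, ce, cf, de, df, dg, eg, fg
  2-simplices (12): abc, abd, acf, adg, afg, bce, bdf, beg, bfg, cde, cdf, deg

giving chain groups C_0 ≅ Z^7, C_1 ≅ Z^18, C_2 ≅ Z^12.

Boundary ∂_1: C_1 → C_0 maps an edge to its endpoints' difference, ∂[p,q] = q − p.
The 7×18 boundary matrix has rank 6 and Smith normal form diag(1,1,1,1,1,1).

The boundary map ∂_2: C_2 → C_1 sends each 2-simplex [p,q,r] to [q,r] − [p,r] + [p,q]. For instance
  ∂bce = ce − be + bc,
  ∂afg = fg − ag + af.
The 18×12 boundary matrix has rank 12 and Smith normal form diag(1,1,1,1,1,1,1,1,1,1,1,2).

Now H_k = ker ∂_k / im ∂_{k+1}, so:

  H_0: rank C_0 − rank ∂_1 = 7 − 6 = 1, and the invariant factors of ∂_1 are all 1, so H_0 ≅ Z.
  H_1: rank ker ∂_1 − rank ∂_2 = (18 − 6) − 12 = 0, and ∂_2 has invariant factor 2 > 1, so H_1 ≅ Z/2Z.
  H_2: rank ker ∂_2 − rank ∂_3 = (12 − 12) − 0 = 0, and there is no ∂_3, so H_2 ≅ 0.

(K is a triangulation of the real projective plane RP^2.)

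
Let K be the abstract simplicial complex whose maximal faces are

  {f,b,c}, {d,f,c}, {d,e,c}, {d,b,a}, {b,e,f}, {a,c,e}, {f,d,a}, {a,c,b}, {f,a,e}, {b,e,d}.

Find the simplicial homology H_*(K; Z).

H_0 ≅ Z,  H_1 ≅ Z/2,  H_2 = 0.

Take the total order a < b < c < d < e < f on the vertex set. Then K (dimension 2) consists of the simplices:

  0-simplices (6): a, b, c, d, e, f
  1-simplices (15): ab, ac, ad, ae, af, bc, bd, be, bf, cd, ce, cf, de, df, ef
  2-simplices (10): abc, abd, ace, adf, aef, bcf, bde, bef, cde, cdf

so the chain groups are C_0 ≅ Z^6, C_1 ≅ Z^15, C_2 ≅ Z^10.

∂_1: C_1 → C_0 is given by ∂[p,q] = [q] − [p]. For instance
  ∂cd = d − c.
This gives a 6×15 integer matrix of rank 5; reducing to Smith normal form yields diagonal entries (1,1,1,1,1).

∂_2: C_2 → C_1 maps a triangle to the signed sum of its edges. For instance
  ∂cdf = df − cf + cd,
  ∂bcf = cf − bf + bc.
The 15×10 boundary matrix has rank 10 and Smith normal form diag(1,1,1,1,1,1,1,1,1,2).

From H_k ≅ ker(∂_k) / im(∂_{k+1}) we obtain:

  H_0: rank C_0 − rank ∂_1 = 6 − 5 = 1, and the invariant factors of ∂_1 are all 1, so H_0 = Z.
  H_1: rank ker ∂_1 − rank ∂_2 = (15 − 5) − 10 = 0, and ∂_2 has invariant factor 2 > 1, so H_1 = Z/2.
  H_2: rank ker ∂_2 − rank ∂_3 = (10 − 10) − 0 = 0, and there is no ∂_3, so H_2 = 0.

(K is a triangulation of the real projective plane RP^2.)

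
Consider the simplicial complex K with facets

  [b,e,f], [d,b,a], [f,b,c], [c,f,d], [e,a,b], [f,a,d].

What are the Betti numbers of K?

K has 6 vertices, 12 edges, 6 triangles.
rank ∂_0 = 0, rank ∂_1 = 5 ⇒ b_0 = 6 − 0 − 5 = 1; all invariant factors of ∂_1 are 1 so no torsion. So H_0 ≅ Z.
rank ∂_1 = 5, rank ∂_2 = 6 ⇒ b_1 = 12 − 5 − 6 = 1; all invariant factors of ∂_2 are 1 so no torsion. So H_1 ≅ Z.
rank ∂_2 = 6, rank ∂_3 = 0 ⇒ b_2 = 6 − 6 − 0 = 0. So H_2 ≅ 0.

b_0 = 1, b_1 = 1, b_2 = 0.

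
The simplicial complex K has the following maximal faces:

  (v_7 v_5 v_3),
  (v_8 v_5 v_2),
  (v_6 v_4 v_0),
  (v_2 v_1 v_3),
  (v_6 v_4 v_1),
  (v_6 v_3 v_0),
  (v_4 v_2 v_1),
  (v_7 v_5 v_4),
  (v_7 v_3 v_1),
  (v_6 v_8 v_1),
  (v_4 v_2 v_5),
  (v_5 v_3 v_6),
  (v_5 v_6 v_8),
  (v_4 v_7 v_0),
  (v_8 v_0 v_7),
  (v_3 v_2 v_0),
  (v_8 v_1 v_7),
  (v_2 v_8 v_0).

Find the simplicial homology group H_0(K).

Take the total order v_0 < v_1 < v_2 < v_3 < v_4 < v_5 < v_6 < v_7 < v_8 on the vertex set. Then K (dimension 2) consists of the simplices:

  0-simplices (9): [v_0], [v_1], [v_2], [v_3], [v_4], [v_5], [v_6], [v_7], [v_8]
  1-simplices (27): (27 of them)
  2-simplices (18): (18 of them)

so the chain groups are C_0 ≅ Z^9, C_1 ≅ Z^27, C_2 ≅ Z^18.

∂_1: C_1 → C_0 maps an edge to its endpoints' difference, ∂[p,q] = q − p.
This gives a 9×27 integer matrix of rank 8; reducing to Smith normal form yields diagonal entries (1,1,1,1,1,1,1,1).

The boundary map ∂_2: C_2 → C_1 maps a triangle to the signed sum of its edges. For instance
  ∂[v_1,v_7,v_8] = [v_7,v_8] − [v_1,v_8] + [v_1,v_7],
  ∂[v_5,v_6,v_8] = [v_6,v_8] − [v_5,v_8] + [v_5,v_6].
As a 27×18 matrix over Z this has rank 17, with invariant factors (1,1,1,1,1,1,1,1,1,1,1,1,1,1,1,1,1).

Reading off H_k = ker ∂_k / im ∂_{k+1}:

  H_0: rank C_0 − rank ∂_1 = 9 − 8 = 1, and the invariant factors of ∂_1 are all 1, so H_0 = Z.

H_0 ≅ Z.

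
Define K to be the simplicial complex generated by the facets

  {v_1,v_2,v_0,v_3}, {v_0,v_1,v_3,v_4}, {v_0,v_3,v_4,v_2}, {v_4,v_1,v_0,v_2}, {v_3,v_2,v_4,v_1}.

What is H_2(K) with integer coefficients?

H_2 = 0.

We work with the vertex ordering v_0 < v_1 < v_2 < v_3 < v_4. The simplices of K, each written with vertices in increasing order, are:

  0-simplices (5): [v_0], [v_1], [v_2], [v_3], [v_4]
  1-simplices (10): [v_0,v_1], [v_0,v_2], [v_0,v_3], [v_0,v_4], [v_1,v_2], [v_1,v_3], [v_1,v_4], [v_2,v_3], [v_2,v_4], [v_3,v_4]
  2-simplices (10): [v_0,v_1,v_2], [v_0,v_1,v_3], [v_0,v_1,v_4], [v_0,v_2,v_3], [v_0,v_2,v_4], [v_0,v_3,v_4], [v_1,v_2,v_3], [v_1,v_2,v_4], [v_1,v_3,v_4], [v_2,v_3,v_4]
  3-simplices (5): [v_0,v_1,v_2,v_3], [v_0,v_1,v_2,v_4], [v_0,v_1,v_3,v_4], [v_0,v_2,v_3,v_4], [v_1,v_2,v_3,v_4]

Hence C_0 ≅ Z^5, C_1 ≅ Z^10, C_2 ≅ Z^10, C_3 ≅ Z^5.

∂_1: C_1 → C_0 sends each edge [p,q] (with p < q) to q − p. For instance
  ∂[v_2,v_3] = [v_3] − [v_2].
The resulting 5×10 matrix has rank 4, and its Smith normal form has invariant factors (1,1,1,1).

The boundary map ∂_2: C_2 → C_1 acts by ∂[p,q,r] = [q,r] − [p,r] + [p,q]. For instance
  ∂[v_0,v_2,v_3] = [v_2,v_3] − [v_0,v_3] + [v_0,v_2],
  ∂[v_1,v_2,v_4] = [v_2,v_4] − [v_1,v_4] + [v_1,v_2].
The resulting 10×10 matrix has rank 6, and its Smith normal form has invariant factors (1,1,1,1,1,1).

∂_3: C_3 → C_2 sends each 3-simplex σ to the alternating sum Σ_i (−1)^i (σ with its i-th vertex removed). For instance
  ∂[v_0,v_1,v_2,v_3] = [v_1,v_2,v_3] − [v_0,v_2,v_3] + [v_0,v_1,v_3] − [v_0,v_1,v_2],
  ∂[v_1,v_2,v_3,v_4] = [v_2,v_3,v_4] − [v_1,v_3,v_4] + [v_1,v_2,v_4] − [v_1,v_2,v_3].
As a 10×5 matrix over Z this has rank 4, with invariant factors (1,1,1,1).

Now H_k = ker ∂_k / im ∂_{k+1}, so:

  H_2: rank ker ∂_2 − rank ∂_3 = (10 − 6) − 4 = 0, and the invariant factors of ∂_3 are all 1, so H_2 ≅ 0.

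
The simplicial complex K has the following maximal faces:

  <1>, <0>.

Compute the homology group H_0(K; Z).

Fix the vertex order 0 < 1 and write every simplex with vertices in increasing order. Then dim K = 0 and the simplices of K are:

  0-simplices (2): [0], [1]

so the chain groups are C_0 ≅ Z^2.

Now H_k = ker ∂_k / im ∂_{k+1}, so:

  H_0: rank C_0 − rank ∂_1 = 2 − 0 = 2, and there is no ∂_1, so H_0 ≅ Z^2.

(K is a triangulation of a set of 2 points.)

H_0 = Z^2.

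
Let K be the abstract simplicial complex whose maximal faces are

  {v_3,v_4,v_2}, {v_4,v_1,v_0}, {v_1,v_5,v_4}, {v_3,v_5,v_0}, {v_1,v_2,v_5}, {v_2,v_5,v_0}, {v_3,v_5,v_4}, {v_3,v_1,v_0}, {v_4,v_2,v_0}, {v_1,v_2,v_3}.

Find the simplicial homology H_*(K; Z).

H_0 = Z,  H_1 = Z/2,  H_2 = 0.

Take the total order v_0 < v_1 < v_2 < v_3 < v_4 < v_5 on the vertex set. Then K (dimension 2) consists of the simplices:

  0-simplices (6): [v_0], [v_1], [v_2], [v_3], [v_4], [v_5]
  1-simplices (15): (15 of them)
  2-simplices (10): [v_0,v_1,v_3], [v_0,v_1,v_4], [v_0,v_2,v_4], [v_0,v_2,v_5], [v_0,v_3,v_5], [v_1,v_2,v_3], [v_1,v_2,v_5], [v_1,v_4,v_5], [v_2,v_3,v_4], [v_3,v_4,v_5]

so the chain groups are C_0 ≅ Z^6, C_1 ≅ Z^15, C_2 ≅ Z^10.

The boundary map ∂_1: C_1 → C_0 maps an edge to its endpoints' difference, ∂[p,q] = q − p. For instance
  ∂[v_2,v_5] = [v_5] − [v_2].
As a 6×15 matrix over Z this has rank 5, with invariant factors (1,1,1,1,1).

∂_2: C_2 → C_1 sends each 2-simplex [p,q,r] to [q,r] − [p,r] + [p,q]. For instance
  ∂[v_0,v_2,v_5] = [v_2,v_5] − [v_0,v_5] + [v_0,v_2],
  ∂[v_1,v_2,v_5] = [v_2,v_5] − [v_1,v_5] + [v_1,v_2].
As a 15×10 matrix over Z this has rank 10, with invariant factors (1,1,1,1,1,1,1,1,1,2).

Now H_k = ker ∂_k / im ∂_{k+1}, so:

  H_0: rank C_0 − rank ∂_1 = 6 − 5 = 1, and the invariant factors of ∂_1 are all 1, so H_0 ≅ Z.
  H_1: rank ker ∂_1 − rank ∂_2 = (15 − 5) − 10 = 0, and ∂_2 has invariant factor 2 > 1, so H_1 ≅ Z/2.
  H_2: rank ker ∂_2 − rank ∂_3 = (10 − 10) − 0 = 0, and there is no ∂_3, so H_2 ≅ 0.

(K is a triangulation of the real projective plane RP^2.)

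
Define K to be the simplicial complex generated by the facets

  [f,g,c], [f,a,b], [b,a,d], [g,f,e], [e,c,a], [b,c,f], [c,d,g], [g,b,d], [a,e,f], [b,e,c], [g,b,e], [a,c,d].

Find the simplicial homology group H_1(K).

H_1 = Z/2.

Take the total order a < b < c < d < e < f < g on the vertex set. Then K (dimension 2) consists of the simplices:

  0-simplices (7): a, b, c, d, e, f, g
  1-simplices (18): ab, ac, ad, ae, af, bc, bd, be, bf, bg, cd, ce, cf, cg, dg, ef, eg, fg
  2-simplices (12): abd, abf, acd, ace, aef, bce, bcf, bdg, beg, cdg, cfg, efg

Hence C_0 ≅ Z^7, C_1 ≅ Z^18, C_2 ≅ Z^12.

Boundary ∂_1: C_1 → C_0 sends each edge [p,q] (with p < q) to q − p. For instance
  ∂ce = e − c.
This gives a 7×18 integer matrix of rank 6; reducing to Smith normal form yields diagonal entries (1,1,1,1,1,1).

∂_2: C_2 → C_1 sends each 2-simplex [p,q,r] to [q,r] − [p,r] + [p,q]. For instance
  ∂bdg = dg − bg + bd,
  ∂bce = ce − be + bc.
This gives a 18×12 integer matrix of rank 12; reducing to Smith normal form yields diagonal entries (1,1,1,1,1,1,1,1,1,1,1,2).

Now H_k = ker ∂_k / im ∂_{k+1}, so:

  H_1: rank ker ∂_1 − rank ∂_2 = (18 − 6) − 12 = 0, and ∂_2 has invariant factor 2 > 1, so H_1 ≅ Z/2.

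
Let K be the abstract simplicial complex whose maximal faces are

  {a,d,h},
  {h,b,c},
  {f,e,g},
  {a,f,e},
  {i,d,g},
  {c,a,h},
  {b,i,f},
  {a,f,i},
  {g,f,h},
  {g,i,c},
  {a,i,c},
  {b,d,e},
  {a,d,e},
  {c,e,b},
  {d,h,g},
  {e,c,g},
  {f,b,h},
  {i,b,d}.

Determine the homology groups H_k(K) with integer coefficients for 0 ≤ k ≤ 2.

We work with the vertex ordering a < b < c < d < e < f < g < h < i. The simplices of K, each written with vertices in increasing order, are:

  0-simplices (9): a, b, c, d, e, f, g, h, i
  1-simplices (27): ac, ad, ae, af, ah, ai, bc, bd, be, bf, bh, bi, ce, cg, ch, ci, de, dg, dh, di, ef, eg, fg, fh, fi, gh, gi
  2-simplices (18): ach, aci, ade, adh, aef, afi, bce, bch, bde, bdi, bfh, bfi, ceg, cgi, dgh, dgi, efg, fgh

Hence C_0 ≅ Z^9, C_1 ≅ Z^27, C_2 ≅ Z^18.

Boundary ∂_1: C_1 → C_0 is given by ∂[p,q] = [q] − [p]. For instance
  ∂bc = c − b.
This gives a 9×27 integer matrix of rank 8; reducing to Smith normal form yields diagonal entries (1,1,1,1,1,1,1,1).

Boundary ∂_2: C_2 → C_1 sends each 2-simplex [p,q,r] to [q,r] − [p,r] + [p,q]. For instance
  ∂aef = ef − af + ae,
  ∂dgi = gi − di + dg.
The resulting 27×18 matrix has rank 17, and its Smith normal form has invariant factors (1,1,1,1,1,1,1,1,1,1,1,1,1,1,1,1,1).

Reading off H_k = ker ∂_k / im ∂_{k+1}:

  H_0: rank C_0 − rank ∂_1 = 9 − 8 = 1, and the invariant factors of ∂_1 are all 1, so H_0 ≅ Z.
  H_1: rank ker ∂_1 − rank ∂_2 = (27 − 8) − 17 = 2, and the invariant factors of ∂_2 are all 1, so H_1 ≅ Z^2.
  H_2: rank ker ∂_2 − rank ∂_3 = (18 − 17) − 0 = 1, and there is no ∂_3, so H_2 ≅ Z.

As a check, the Euler characteristic is 9 − 27 + 18 = 0, which agrees with 1 − 2 + 1 = 0.

H_0 = Z,  H_1 = Z^2,  H_2 = Z.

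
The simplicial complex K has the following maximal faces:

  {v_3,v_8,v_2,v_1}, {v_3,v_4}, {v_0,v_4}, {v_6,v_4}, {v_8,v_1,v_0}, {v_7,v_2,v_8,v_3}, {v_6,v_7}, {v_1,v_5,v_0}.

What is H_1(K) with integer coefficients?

K has 9 vertices, 17 edges, 9 triangles, 2 3-simplices.
rank ∂_1 = 8, rank ∂_2 = 7 ⇒ b_1 = 17 − 8 − 7 = 2; all invariant factors of ∂_2 are 1 so no torsion. So H_1 ≅ Z^2.

H_1 = Z^2.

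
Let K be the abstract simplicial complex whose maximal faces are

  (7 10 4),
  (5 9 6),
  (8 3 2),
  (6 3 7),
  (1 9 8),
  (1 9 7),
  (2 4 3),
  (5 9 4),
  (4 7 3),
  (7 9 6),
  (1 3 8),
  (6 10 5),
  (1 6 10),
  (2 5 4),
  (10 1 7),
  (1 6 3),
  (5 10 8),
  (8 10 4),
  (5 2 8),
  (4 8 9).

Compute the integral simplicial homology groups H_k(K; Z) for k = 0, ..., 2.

Order the vertices as 1 < 2 < 3 < 4 < 5 < 6 < 7 < 8 < 9 < 10. Listing each simplex with vertices in this order, K has dimension 2 with simplices:

  0-simplices (10): [1], [2], [3], [4], [5], [6], [7], [8], [9], [10]
  1-simplices (30): (30 of them)
  2-simplices (20): (20 of them)

so the chain groups are C_0 ≅ Z^10, C_1 ≅ Z^30, C_2 ≅ Z^20.

Boundary ∂_1: C_1 → C_0 maps an edge to its endpoints' difference, ∂[p,q] = q − p. For instance
  ∂[1,7] = [7] − [1].
The 10×30 boundary matrix has rank 9 and Smith normal form diag(1,1,1,1,1,1,1,1,1).

The boundary map ∂_2: C_2 → C_1 acts by ∂[p,q,r] = [q,r] − [p,r] + [p,q]. For instance
  ∂[4,7,10] = [7,10] − [4,10] + [4,7],
  ∂[3,4,7] = [4,7] − [3,7] + [3,4].
The 30×20 boundary matrix has rank 20 and Smith normal form diag(1,1,1,1,1,1,1,1,1,1,1,1,1,1,1,1,1,1,1,2).

Now H_k = ker ∂_k / im ∂_{k+1}, so:

  H_0: rank C_0 − rank ∂_1 = 10 − 9 = 1, and the invariant factors of ∂_1 are all 1, so H_0 ≅ Z.
  H_1: rank ker ∂_1 − rank ∂_2 = (30 − 9) − 20 = 1, and ∂_2 has invariant factor 2 > 1, so H_1 ≅ Z ⊕ Z/2Z.
  H_2: rank ker ∂_2 − rank ∂_3 = (20 − 20) − 0 = 0, and there is no ∂_3, so H_2 ≅ 0.

As a check, the Euler characteristic is 10 − 30 + 20 = 0, which agrees with 1 − 1 + 0 = 0.

H_0 = Z,  H_1 = Z ⊕ Z/2Z,  H_2 = 0.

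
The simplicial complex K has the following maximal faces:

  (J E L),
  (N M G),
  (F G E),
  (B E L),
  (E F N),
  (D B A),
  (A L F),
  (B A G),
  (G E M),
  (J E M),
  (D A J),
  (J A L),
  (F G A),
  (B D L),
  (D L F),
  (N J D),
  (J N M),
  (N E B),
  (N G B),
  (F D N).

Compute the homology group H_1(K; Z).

Fix the vertex order A < B < D < E < F < G < J < L < M < N and write every simplex with vertices in increasing order. Then dim K = 2 and the simplices of K are:

  0-simplices (10): A, B, D, E, F, G, J, L, M, N
  1-simplices (30): AB, AD, AF, AG, AJ, AL, BD, BE, BG, BL, BN, DF, DJ, DL, DN, EF, EG, EJ, EL, EM, EN, FG, FL, FN, GM, GN, JL, JM, JN, MN
  2-simplices (20): ABD, ABG, ADJ, AFG, AFL, AJL, BDL, BEL, BEN, BGN, DFL, DFN, DJN, EFG, EFN, EGM, EJL, EJM, GMN, JMN

so the chain groups are C_0 ≅ Z^10, C_1 ≅ Z^30, C_2 ≅ Z^20.

The boundary map ∂_1: C_1 → C_0 maps an edge to its endpoints' difference, ∂[p,q] = q − p.
The resulting 10×30 matrix has rank 9, and its Smith normal form has invariant factors (1,1,1,1,1,1,1,1,1).

Boundary ∂_2: C_2 → C_1 sends each 2-simplex [p,q,r] to [q,r] − [p,r] + [p,q]. For instance
  ∂ABG = BG − AG + AB,
  ∂BEN = EN − BN + BE.
As a 30×20 matrix over Z this has rank 20, with invariant factors (1,1,1,1,1,1,1,1,1,1,1,1,1,1,1,1,1,1,1,2).

Now H_k = ker ∂_k / im ∂_{k+1}, so:

  H_1: rank ker ∂_1 − rank ∂_2 = (30 − 9) − 20 = 1, and ∂_2 has invariant factor 2 > 1, so H_1 ≅ Z ⊕ Z/2.

(K is a triangulation of the Klein bottle.)

H_1 ≅ Z ⊕ Z/2.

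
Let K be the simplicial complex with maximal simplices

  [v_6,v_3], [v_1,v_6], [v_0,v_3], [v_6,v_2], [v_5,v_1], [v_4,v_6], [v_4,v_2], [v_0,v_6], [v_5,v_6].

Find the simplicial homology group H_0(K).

H_0 ≅ Z.

Take the total order v_0 < v_1 < v_2 < v_3 < v_4 < v_5 < v_6 on the vertex set. Then K (dimension 1) consists of the simplices:

  0-simplices (7): [v_0], [v_1], [v_2], [v_3], [v_4], [v_5], [v_6]
  1-simplices (9): [v_0,v_3], [v_0,v_6], [v_1,v_5], [v_1,v_6], [v_2,v_4], [v_2,v_6], [v_3,v_6], [v_4,v_6], [v_5,v_6]

giving chain groups C_0 ≅ Z^7, C_1 ≅ Z^9.

The boundary map ∂_1: C_1 → C_0 maps an edge to its endpoints' difference, ∂[p,q] = q − p.
This gives a 7×9 integer matrix of rank 6; reducing to Smith normal form yields diagonal entries (1,1,1,1,1,1).

Now H_k = ker ∂_k / im ∂_{k+1}, so:

  H_0: rank C_0 − rank ∂_1 = 7 − 6 = 1, and the invariant factors of ∂_1 are all 1, so H_0 = Z.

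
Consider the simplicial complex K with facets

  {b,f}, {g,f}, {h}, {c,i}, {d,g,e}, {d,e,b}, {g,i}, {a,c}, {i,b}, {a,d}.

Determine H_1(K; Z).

H_1 = Z^3.

K has 9 vertices, 12 edges, 2 triangles.
rank ∂_1 = 7, rank ∂_2 = 2 ⇒ b_1 = 12 − 7 − 2 = 3; all invariant factors of ∂_2 are 1 so no torsion. So H_1 = Z^3.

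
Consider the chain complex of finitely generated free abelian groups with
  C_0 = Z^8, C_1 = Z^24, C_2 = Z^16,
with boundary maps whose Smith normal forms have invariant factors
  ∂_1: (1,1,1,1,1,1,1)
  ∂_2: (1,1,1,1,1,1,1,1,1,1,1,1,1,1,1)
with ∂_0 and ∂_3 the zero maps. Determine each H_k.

H_0 = Z,  H_1 = Z^2,  H_2 = Z.

H_0: b_0 = 8 − 0 − 7 = 1; torsion from ∂_1 factors > 1: none. So H_0 = Z.
H_1: b_1 = 24 − 7 − 15 = 2; torsion from ∂_2 factors > 1: none. So H_1 = Z^2.
H_2: b_2 = 16 − 15 − 0 = 1; torsion from ∂_3 factors > 1: none. So H_2 = Z.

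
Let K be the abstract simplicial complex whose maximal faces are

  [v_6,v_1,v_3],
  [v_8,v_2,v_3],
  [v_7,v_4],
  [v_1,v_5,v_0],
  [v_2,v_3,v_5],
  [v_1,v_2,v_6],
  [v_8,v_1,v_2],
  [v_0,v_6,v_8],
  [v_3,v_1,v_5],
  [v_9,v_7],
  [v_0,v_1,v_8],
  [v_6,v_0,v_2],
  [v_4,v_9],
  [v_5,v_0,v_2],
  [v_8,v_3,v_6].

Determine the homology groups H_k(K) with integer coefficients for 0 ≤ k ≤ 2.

Fix the vertex order v_0 < v_1 < v_2 < v_3 < v_4 < v_5 < v_6 < v_7 < v_8 < v_9 and write every simplex with vertices in increasing order. Then dim K = 2 and the simplices of K are:

  0-simplices (10): [v_0], [v_1], [v_2], [v_3], [v_4], [v_5], [v_6], [v_7], [v_8], [v_9]
  1-simplices (21): (21 of them)
  2-simplices (12): (12 of them)

Hence C_0 ≅ Z^10, C_1 ≅ Z^21, C_2 ≅ Z^12.

Boundary ∂_1: C_1 → C_0 maps an edge to its endpoints' difference, ∂[p,q] = q − p. For instance
  ∂[v_7,v_9] = [v_9] − [v_7].
This gives a 10×21 integer matrix of rank 8; reducing to Smith normal form yields diagonal entries (1,1,1,1,1,1,1,1).

∂_2: C_2 → C_1 acts by ∂[p,q,r] = [q,r] − [p,r] + [p,q]. For instance
  ∂[v_1,v_2,v_6] = [v_2,v_6] − [v_1,v_6] + [v_1,v_2],
  ∂[v_2,v_3,v_5] = [v_3,v_5] − [v_2,v_5] + [v_2,v_3].
The 21×12 boundary matrix has rank 12 and Smith normal form diag(1,1,1,1,1,1,1,1,1,1,1,2).

Reading off H_k = ker ∂_k / im ∂_{k+1}:

  H_0: rank C_0 − rank ∂_1 = 10 − 8 = 2, and the invariant factors of ∂_1 are all 1, so H_0 = Z^2.
  H_1: rank ker ∂_1 − rank ∂_2 = (21 − 8) − 12 = 1, and ∂_2 has invariant factor 2 > 1, so H_1 = Z ⊕ Z/2.
  H_2: rank ker ∂_2 − rank ∂_3 = (12 − 12) − 0 = 0, and there is no ∂_3, so H_2 = 0.

H_0 ≅ Z^2,  H_1 ≅ Z ⊕ Z/2,  H_2 = 0.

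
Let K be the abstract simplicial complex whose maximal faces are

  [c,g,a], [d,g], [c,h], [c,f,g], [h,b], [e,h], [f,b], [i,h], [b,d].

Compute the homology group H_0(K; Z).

H_0 ≅ Z.

Fix the vertex order a < b < c < d < e < f < g < h < i and write every simplex with vertices in increasing order. Then dim K = 2 and the simplices of K are:

  0-simplices (9): a, b, c, d, e, f, g, h, i
  1-simplices (12): ac, ag, bd, bf, bh, cf, cg, ch, dg, eh, fg, hi
  2-simplices (2): acg, cfg

so the chain groups are C_0 ≅ Z^9, C_1 ≅ Z^12, C_2 ≅ Z^2.

The boundary map ∂_1: C_1 → C_0 is given by ∂[p,q] = [q] − [p]. For instance
  ∂hi = i − h.
As a 9×12 matrix over Z this has rank 8, with invariant factors (1,1,1,1,1,1,1,1).

∂_2: C_2 → C_1 maps a triangle to the signed sum of its edges. For instance
  ∂cfg = fg − cg + cf,
  ∂acg = cg − ag + ac.
As a 12×2 matrix over Z this has rank 2, with invariant factors (1,1).

From H_k ≅ ker(∂_k) / im(∂_{k+1}) we obtain:

  H_0: rank C_0 − rank ∂_1 = 9 − 8 = 1, and the invariant factors of ∂_1 are all 1, so H_0 = Z.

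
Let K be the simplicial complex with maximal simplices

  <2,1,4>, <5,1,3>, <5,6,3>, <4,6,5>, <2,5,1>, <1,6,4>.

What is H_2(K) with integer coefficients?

K has 6 vertices, 12 edges, 6 triangles.
rank ∂_2 = 6, rank ∂_3 = 0 ⇒ b_2 = 6 − 6 − 0 = 0. So H_2 = 0.

H_2 ≅ 0.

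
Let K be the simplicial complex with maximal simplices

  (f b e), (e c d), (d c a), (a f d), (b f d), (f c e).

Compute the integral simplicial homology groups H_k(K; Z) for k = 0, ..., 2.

Take the total order a < b < c < d < e < f on the vertex set. Then K (dimension 2) consists of the simplices:

  0-simplices (6): a, b, c, d, e, f
  1-simplices (12): ac, ad, af, bd, be, bf, cd, ce, cf, de, df, ef
  2-simplices (6): acd, adf, bdf, bef, cde, cef

Hence C_0 ≅ Z^6, C_1 ≅ Z^12, C_2 ≅ Z^6.

Boundary ∂_1: C_1 → C_0 maps an edge to its endpoints' difference, ∂[p,q] = q − p. For instance
  ∂cf = f − c.
The 6×12 boundary matrix has rank 5 and Smith normal form diag(1,1,1,1,1).

∂_2: C_2 → C_1 maps a triangle to the signed sum of its edges. For instance
  ∂cef = ef − cf + ce,
  ∂cde = de − ce + cd.
As a 12×6 matrix over Z this has rank 6, with invariant factors (1,1,1,1,1,1).

Now H_k = ker ∂_k / im ∂_{k+1}, so:

  H_0: rank C_0 − rank ∂_1 = 6 − 5 = 1, and the invariant factors of ∂_1 are all 1, so H_0 ≅ Z.
  H_1: rank ker ∂_1 − rank ∂_2 = (12 − 5) − 6 = 1, and the invariant factors of ∂_2 are all 1, so H_1 ≅ Z.
  H_2: rank ker ∂_2 − rank ∂_3 = (6 − 6) − 0 = 0, and there is no ∂_3, so H_2 ≅ 0.

H_0 ≅ Z,  H_1 ≅ Z,  H_2 = 0.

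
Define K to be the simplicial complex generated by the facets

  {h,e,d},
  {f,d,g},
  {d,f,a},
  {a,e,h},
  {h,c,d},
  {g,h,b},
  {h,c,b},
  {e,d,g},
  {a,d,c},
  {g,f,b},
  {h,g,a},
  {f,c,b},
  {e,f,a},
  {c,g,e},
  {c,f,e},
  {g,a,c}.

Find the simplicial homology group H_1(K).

Order the vertices as a < b < c < d < e < f < g < h. Listing each simplex with vertices in this order, K has dimension 2 with simplices:

  0-simplices (8): a, b, c, d, e, f, g, h
  1-simplices (24): ac, ad, ae, af, ag, ah, bc, bf, bg, bh, cd, ce, cf, cg, ch, de, df, dg, dh, ef, eg, eh, fg, gh
  2-simplices (16): acd, acg, adf, aef, aeh, agh, bcf, bch, bfg, bgh, cdh, cef, ceg, deg, deh, dfg

so the chain groups are C_0 ≅ Z^8, C_1 ≅ Z^24, C_2 ≅ Z^16.

Boundary ∂_1: C_1 → C_0 maps an edge to its endpoints' difference, ∂[p,q] = q − p. For instance
  ∂df = f − d.
The 8×24 boundary matrix has rank 7 and Smith normal form diag(1,1,1,1,1,1,1).

Boundary ∂_2: C_2 → C_1 sends each 2-simplex [p,q,r] to [q,r] − [p,r] + [p,q]. For instance
  ∂bch = ch − bh + bc,
  ∂aef = ef − af + ae.
As a 24×16 matrix over Z this has rank 15, with invariant factors (1,1,1,1,1,1,1,1,1,1,1,1,1,1,1).

From H_k ≅ ker(∂_k) / im(∂_{k+1}) we obtain:

  H_1: rank ker ∂_1 − rank ∂_2 = (24 − 7) − 15 = 2, and the invariant factors of ∂_2 are all 1, so H_1 ≅ Z^2.

(K is a triangulation of the torus T^2.)

H_1 ≅ Z^2.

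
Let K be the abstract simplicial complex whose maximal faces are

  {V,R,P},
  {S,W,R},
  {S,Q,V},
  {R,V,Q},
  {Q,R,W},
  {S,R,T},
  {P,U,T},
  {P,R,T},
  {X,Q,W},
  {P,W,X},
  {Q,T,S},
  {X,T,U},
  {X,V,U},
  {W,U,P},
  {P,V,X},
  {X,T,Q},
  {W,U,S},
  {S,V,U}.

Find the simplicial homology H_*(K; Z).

H_0 ≅ Z,  H_1 ≅ Z × Z/2,  H_2 = 0.

Fix the vertex order P < Q < R < S < T < U < V < W < X and write every simplex with vertices in increasing order. Then dim K = 2 and the simplices of K are:

  0-simplices (9): P, Q, R, S, T, U, V, W, X
  1-simplices (27): PR, PT, PU, PV, PW, PX, QR, QS, QT, QV, QW, QX, RS, RT, RV, RW, ST, SU, SV, SW, TU, TX, UV, UW, UX, VX, WX
  2-simplices (18): PRT, PRV, PTU, PUW, PVX, PWX, QRV, QRW, QST, QSV, QTX, QWX, RST, RSW, SUV, SUW, TUX, UVX

Hence C_0 ≅ Z^9, C_1 ≅ Z^27, C_2 ≅ Z^18.

Boundary ∂_1: C_1 → C_0 is given by ∂[p,q] = [q] − [p]. For instance
  ∂ST = T − S.
The 9×27 boundary matrix has rank 8 and Smith normal form diag(1,1,1,1,1,1,1,1).

∂_2: C_2 → C_1 acts by ∂[p,q,r] = [q,r] − [p,r] + [p,q]. For instance
  ∂QRV = RV − QV + QR,
  ∂RSW = SW − RW + RS.
The 27×18 boundary matrix has rank 18 and Smith normal form diag(1,1,1,1,1,1,1,1,1,1,1,1,1,1,1,1,1,2).

From H_k ≅ ker(∂_k) / im(∂_{k+1}) we obtain:

  H_0: rank C_0 − rank ∂_1 = 9 − 8 = 1, and the invariant factors of ∂_1 are all 1, so H_0 ≅ Z.
  H_1: rank ker ∂_1 − rank ∂_2 = (27 − 8) − 18 = 1, and ∂_2 has invariant factor 2 > 1, so H_1 ≅ Z × Z/2.
  H_2: rank ker ∂_2 − rank ∂_3 = (18 − 18) − 0 = 0, and there is no ∂_3, so H_2 ≅ 0.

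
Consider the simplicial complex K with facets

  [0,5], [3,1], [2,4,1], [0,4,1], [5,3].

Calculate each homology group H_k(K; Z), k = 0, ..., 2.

H_0 ≅ Z,  H_1 ≅ Z,  H_2 = 0.

Take the total order 0 < 1 < 2 < 3 < 4 < 5 on the vertex set. Then K (dimension 2) consists of the simplices:

  0-simplices (6): [0], [1], [2], [3], [4], [5]
  1-simplices (8): [0,1], [0,4], [0,5], [1,2], [1,3], [1,4], [2,4], [3,5]
  2-simplices (2): [0,1,4], [1,2,4]

Hence C_0 ≅ Z^6, C_1 ≅ Z^8, C_2 ≅ Z^2.

Boundary ∂_1: C_1 → C_0 sends each edge [p,q] (with p < q) to q − p. For instance
  ∂[1,4] = [4] − [1].
The resulting 6×8 matrix has rank 5, and its Smith normal form has invariant factors (1,1,1,1,1).

Boundary ∂_2: C_2 → C_1 acts by ∂[p,q,r] = [q,r] − [p,r] + [p,q]. For instance
  ∂[1,2,4] = [2,4] − [1,4] + [1,2],
  ∂[0,1,4] = [1,4] − [0,4] + [0,1].
As a 8×2 matrix over Z this has rank 2, with invariant factors (1,1).

Reading off H_k = ker ∂_k / im ∂_{k+1}:

  H_0: rank C_0 − rank ∂_1 = 6 − 5 = 1, and the invariant factors of ∂_1 are all 1, so H_0 ≅ Z.
  H_1: rank ker ∂_1 − rank ∂_2 = (8 − 5) − 2 = 1, and the invariant factors of ∂_2 are all 1, so H_1 ≅ Z.
  H_2: rank ker ∂_2 − rank ∂_3 = (2 − 2) − 0 = 0, and there is no ∂_3, so H_2 ≅ 0.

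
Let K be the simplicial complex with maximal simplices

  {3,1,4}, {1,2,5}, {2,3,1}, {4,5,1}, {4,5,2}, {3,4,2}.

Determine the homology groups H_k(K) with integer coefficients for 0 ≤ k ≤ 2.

Take the total order 1 < 2 < 3 < 4 < 5 on the vertex set. Then K (dimension 2) consists of the simplices:

  0-simplices (5): [1], [2], [3], [4], [5]
  1-simplices (9): [1,2], [1,3], [1,4], [1,5], [2,3], [2,4], [2,5], [3,4], [4,5]
  2-simplices (6): [1,2,3], [1,2,5], [1,3,4], [1,4,5], [2,3,4], [2,4,5]

giving chain groups C_0 ≅ Z^5, C_1 ≅ Z^9, C_2 ≅ Z^6.

Boundary ∂_1: C_1 → C_0 maps an edge to its endpoints' difference, ∂[p,q] = q − p.
The 5×9 boundary matrix has rank 4 and Smith normal form diag(1,1,1,1).

The boundary map ∂_2: C_2 → C_1 maps a triangle to the signed sum of its edges. For instance
  ∂[2,3,4] = [3,4] − [2,4] + [2,3],
  ∂[1,3,4] = [3,4] − [1,4] + [1,3].
This gives a 9×6 integer matrix of rank 5; reducing to Smith normal form yields diagonal entries (1,1,1,1,1).

Computing H_k = (kernel of ∂_k) / (image of ∂_{k+1}):

  H_0: rank C_0 − rank ∂_1 = 5 − 4 = 1, and the invariant factors of ∂_1 are all 1, so H_0 = Z.
  H_1: rank ker ∂_1 − rank ∂_2 = (9 − 4) − 5 = 0, and the invariant factors of ∂_2 are all 1, so H_1 = 0.
  H_2: rank ker ∂_2 − rank ∂_3 = (6 − 5) − 0 = 1, and there is no ∂_3, so H_2 = Z.

(K is a triangulation of the 2-sphere S^2.)

H_0 = Z,  H_1 = 0,  H_2 = Z.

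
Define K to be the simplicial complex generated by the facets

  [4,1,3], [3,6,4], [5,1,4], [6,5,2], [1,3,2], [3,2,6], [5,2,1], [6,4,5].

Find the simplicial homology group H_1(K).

Fix the vertex order 1 < 2 < 3 < 4 < 5 < 6 and write every simplex with vertices in increasing order. Then dim K = 2 and the simplices of K are:

  0-simplices (6): [1], [2], [3], [4], [5], [6]
  1-simplices (12): [1,2], [1,3], [1,4], [1,5], [2,3], [2,5], [2,6], [3,4], [3,6], [4,5], [4,6], [5,6]
  2-simplices (8): [1,2,3], [1,2,5], [1,3,4], [1,4,5], [2,3,6], [2,5,6], [3,4,6], [4,5,6]

Hence C_0 ≅ Z^6, C_1 ≅ Z^12, C_2 ≅ Z^8.

Boundary ∂_1: C_1 → C_0 maps an edge to its endpoints' difference, ∂[p,q] = q − p.
As a 6×12 matrix over Z this has rank 5, with invariant factors (1,1,1,1,1).

The boundary map ∂_2: C_2 → C_1 maps a triangle to the signed sum of its edges. For instance
  ∂[3,4,6] = [4,6] − [3,6] + [3,4],
  ∂[1,2,5] = [2,5] − [1,5] + [1,2].
The resulting 12×8 matrix has rank 7, and its Smith normal form has invariant factors (1,1,1,1,1,1,1).

Reading off H_k = ker ∂_k / im ∂_{k+1}:

  H_1: rank ker ∂_1 − rank ∂_2 = (12 − 5) − 7 = 0, and the invariant factors of ∂_2 are all 1, so H_1 = 0.

H_1 ≅ 0.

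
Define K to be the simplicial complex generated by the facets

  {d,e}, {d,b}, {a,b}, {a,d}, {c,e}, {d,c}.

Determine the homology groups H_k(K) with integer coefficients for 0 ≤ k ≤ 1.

H_0 ≅ Z,  H_1 ≅ Z^2.

Fix the vertex order a < b < c < d < e and write every simplex with vertices in increasing order. Then dim K = 1 and the simplices of K are:

  0-simplices (5): a, b, c, d, e
  1-simplices (6): ab, ad, bd, cd, ce, de

giving chain groups C_0 ≅ Z^5, C_1 ≅ Z^6.

The boundary map ∂_1: C_1 → C_0 maps an edge to its endpoints' difference, ∂[p,q] = q − p. For instance
  ∂ab = b − a.
As a 5×6 matrix over Z this has rank 4, with invariant factors (1,1,1,1).

Now H_k = ker ∂_k / im ∂_{k+1}, so:

  H_0: rank C_0 − rank ∂_1 = 5 − 4 = 1, and the invariant factors of ∂_1 are all 1, so H_0 ≅ Z.
  H_1: rank ker ∂_1 − rank ∂_2 = (6 − 4) − 0 = 2, and there is no ∂_2, so H_1 ≅ Z^2.

As a check, the Euler characteristic is 5 − 6 = -1, which agrees with 1 − 2 = -1.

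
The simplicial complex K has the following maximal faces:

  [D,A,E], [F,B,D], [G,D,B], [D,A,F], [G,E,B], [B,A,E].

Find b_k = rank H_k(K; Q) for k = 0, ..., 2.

b_0 = 1, b_1 = 1, b_2 = 0.

Fix the vertex order A < B < D < E < F < G and write every simplex with vertices in increasing order. Then dim K = 2 and the simplices of K are:

  0-simplices (6): A, B, D, E, F, G
  1-simplices (12): AB, AD, AE, AF, BD, BE, BF, BG, DE, DF, DG, EG
  2-simplices (6): ABE, ADE, ADF, BDF, BDG, BEG

giving chain groups C_0 ≅ Z^6, C_1 ≅ Z^12, C_2 ≅ Z^6.

The boundary map ∂_1: C_1 → C_0 sends each edge [p,q] (with p < q) to q − p. For instance
  ∂AF = F − A.
This gives a 6×12 integer matrix of rank 5; reducing to Smith normal form yields diagonal entries (1,1,1,1,1).

Boundary ∂_2: C_2 → C_1 sends each 2-simplex [p,q,r] to [q,r] − [p,r] + [p,q]. For instance
  ∂ADE = DE − AE + AD,
  ∂ABE = BE − AE + AB.
The 12×6 boundary matrix has rank 6 and Smith normal form diag(1,1,1,1,1,1).

Now H_k = ker ∂_k / im ∂_{k+1}, so:

  H_0: rank C_0 − rank ∂_1 = 6 − 5 = 1, and the invariant factors of ∂_1 are all 1, so H_0 ≅ Z.
  H_1: rank ker ∂_1 − rank ∂_2 = (12 − 5) − 6 = 1, and the invariant factors of ∂_2 are all 1, so H_1 ≅ Z.
  H_2: rank ker ∂_2 − rank ∂_3 = (6 − 6) − 0 = 0, and there is no ∂_3, so H_2 ≅ 0.

As a check, the Euler characteristic is 6 − 12 + 6 = 0, which agrees with 1 − 1 + 0 = 0.
(K is a triangulation of the cylinder S^1 x I.)

Hence the Betti numbers are b_0 = 1, b_1 = 1, b_2 = 0.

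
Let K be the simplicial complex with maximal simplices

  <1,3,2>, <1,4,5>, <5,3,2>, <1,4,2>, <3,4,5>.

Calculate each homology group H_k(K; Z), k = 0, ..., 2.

H_0 = Z,  H_1 = Z,  H_2 = 0.

We work with the vertex ordering 1 < 2 < 3 < 4 < 5. The simplices of K, each written with vertices in increasing order, are:

  0-simplices (5): [1], [2], [3], [4], [5]
  1-simplices (10): [1,2], [1,3], [1,4], [1,5], [2,3], [2,4], [2,5], [3,4], [3,5], [4,5]
  2-simplices (5): [1,2,3], [1,2,4], [1,4,5], [2,3,5], [3,4,5]

giving chain groups C_0 ≅ Z^5, C_1 ≅ Z^10, C_2 ≅ Z^5.

The boundary map ∂_1: C_1 → C_0 sends each edge [p,q] (with p < q) to q − p. For instance
  ∂[1,2] = [2] − [1].
The 5×10 boundary matrix has rank 4 and Smith normal form diag(1,1,1,1).

Boundary ∂_2: C_2 → C_1 sends each 2-simplex [p,q,r] to [q,r] − [p,r] + [p,q]. For instance
  ∂[1,2,4] = [2,4] − [1,4] + [1,2],
  ∂[3,4,5] = [4,5] − [3,5] + [3,4].
As a 10×5 matrix over Z this has rank 5, with invariant factors (1,1,1,1,1).

From H_k ≅ ker(∂_k) / im(∂_{k+1}) we obtain:

  H_0: rank C_0 − rank ∂_1 = 5 − 4 = 1, and the invariant factors of ∂_1 are all 1, so H_0 ≅ Z.
  H_1: rank ker ∂_1 − rank ∂_2 = (10 − 4) − 5 = 1, and the invariant factors of ∂_2 are all 1, so H_1 ≅ Z.
  H_2: rank ker ∂_2 − rank ∂_3 = (5 − 5) − 0 = 0, and there is no ∂_3, so H_2 ≅ 0.

As a check, the Euler characteristic is 5 − 10 + 5 = 0, which agrees with 1 − 1 + 0 = 0.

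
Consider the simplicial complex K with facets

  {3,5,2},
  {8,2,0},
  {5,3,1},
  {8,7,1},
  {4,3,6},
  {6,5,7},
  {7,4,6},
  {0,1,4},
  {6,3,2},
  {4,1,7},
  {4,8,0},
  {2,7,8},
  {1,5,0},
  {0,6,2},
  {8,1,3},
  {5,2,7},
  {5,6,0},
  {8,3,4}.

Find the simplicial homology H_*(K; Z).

H_0 ≅ Z,  H_1 ≅ Z ⊕ Z_2,  H_2 = 0.

K has 9 vertices, 27 edges, 18 triangles.
rank ∂_0 = 0, rank ∂_1 = 8 ⇒ b_0 = 9 − 0 − 8 = 1; all invariant factors of ∂_1 are 1 so no torsion. So H_0 ≅ Z.
rank ∂_1 = 8, rank ∂_2 = 18 ⇒ b_1 = 27 − 8 − 18 = 1; ∂_2 has invariant factor(s) [2] giving torsion. So H_1 ≅ Z ⊕ Z_2.
rank ∂_2 = 18, rank ∂_3 = 0 ⇒ b_2 = 18 − 18 − 0 = 0. So H_2 ≅ 0.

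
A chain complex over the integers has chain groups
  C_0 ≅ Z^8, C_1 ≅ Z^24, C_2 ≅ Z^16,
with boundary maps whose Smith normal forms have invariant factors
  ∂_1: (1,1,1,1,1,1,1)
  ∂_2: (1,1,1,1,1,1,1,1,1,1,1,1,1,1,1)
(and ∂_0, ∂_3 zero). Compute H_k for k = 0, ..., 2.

H_0: b_0 = 8 − 0 − 7 = 1; torsion from ∂_1 factors > 1: none. So H_0 ≅ Z.
H_1: b_1 = 24 − 7 − 15 = 2; torsion from ∂_2 factors > 1: none. So H_1 ≅ Z^2.
H_2: b_2 = 16 − 15 − 0 = 1; torsion from ∂_3 factors > 1: none. So H_2 ≅ Z.

H_0 ≅ Z,  H_1 ≅ Z^2,  H_2 ≅ Z.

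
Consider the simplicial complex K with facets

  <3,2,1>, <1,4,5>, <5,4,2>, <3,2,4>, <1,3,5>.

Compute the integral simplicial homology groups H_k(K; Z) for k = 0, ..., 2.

H_0 ≅ Z,  H_1 ≅ Z,  H_2 = 0.

Take the total order 1 < 2 < 3 < 4 < 5 on the vertex set. Then K (dimension 2) consists of the simplices:

  0-simplices (5): [1], [2], [3], [4], [5]
  1-simplices (10): [1,2], [1,3], [1,4], [1,5], [2,3], [2,4], [2,5], [3,4], [3,5], [4,5]
  2-simplices (5): [1,2,3], [1,3,5], [1,4,5], [2,3,4], [2,4,5]

Hence C_0 ≅ Z^5, C_1 ≅ Z^10, C_2 ≅ Z^5.

∂_1: C_1 → C_0 maps an edge to its endpoints' difference, ∂[p,q] = q − p. For instance
  ∂[3,5] = [5] − [3].
This gives a 5×10 integer matrix of rank 4; reducing to Smith normal form yields diagonal entries (1,1,1,1).

Boundary ∂_2: C_2 → C_1 acts by ∂[p,q,r] = [q,r] − [p,r] + [p,q]. For instance
  ∂[1,4,5] = [4,5] − [1,5] + [1,4],
  ∂[2,4,5] = [4,5] − [2,5] + [2,4].
This gives a 10×5 integer matrix of rank 5; reducing to Smith normal form yields diagonal entries (1,1,1,1,1).

From H_k ≅ ker(∂_k) / im(∂_{k+1}) we obtain:

  H_0: rank C_0 − rank ∂_1 = 5 − 4 = 1, and the invariant factors of ∂_1 are all 1, so H_0 ≅ Z.
  H_1: rank ker ∂_1 − rank ∂_2 = (10 − 4) − 5 = 1, and the invariant factors of ∂_2 are all 1, so H_1 ≅ Z.
  H_2: rank ker ∂_2 − rank ∂_3 = (5 − 5) − 0 = 0, and there is no ∂_3, so H_2 ≅ 0.

(K is a triangulation of the Möbius band.)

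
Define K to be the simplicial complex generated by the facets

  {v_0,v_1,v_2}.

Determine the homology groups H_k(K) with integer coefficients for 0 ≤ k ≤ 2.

H_0 = Z,  H_1 = 0,  H_2 = 0.

Take the total order v_0 < v_1 < v_2 on the vertex set. Then K (dimension 2) consists of the simplices:

  0-simplices (3): [v_0], [v_1], [v_2]
  1-simplices (3): [v_0,v_1], [v_0,v_2], [v_1,v_2]
  2-simplices (1): [v_0,v_1,v_2]

Hence C_0 ≅ Z^3, C_1 ≅ Z^3, C_2 ≅ Z^1.

The boundary map ∂_1: C_1 → C_0 is given by ∂[p,q] = [q] − [p]. For instance
  ∂[v_0,v_1] = [v_1] − [v_0].
As a 3×3 matrix over Z this has rank 2, with invariant factors (1,1).

∂_2: C_2 → C_1 maps a triangle to the signed sum of its edges. For instance
  ∂[v_0,v_1,v_2] = [v_1,v_2] − [v_0,v_2] + [v_0,v_1].
As a 3×1 matrix over Z this has rank 1, with invariant factors (1).

Reading off H_k = ker ∂_k / im ∂_{k+1}:

  H_0: rank C_0 − rank ∂_1 = 3 − 2 = 1, and the invariant factors of ∂_1 are all 1, so H_0 ≅ Z.
  H_1: rank ker ∂_1 − rank ∂_2 = (3 − 2) − 1 = 0, and the invariant factors of ∂_2 are all 1, so H_1 ≅ 0.
  H_2: rank ker ∂_2 − rank ∂_3 = (1 − 1) − 0 = 0, and there is no ∂_3, so H_2 ≅ 0.

As a check, the Euler characteristic is 3 − 3 + 1 = 1, which agrees with 1 − 0 + 0 = 1.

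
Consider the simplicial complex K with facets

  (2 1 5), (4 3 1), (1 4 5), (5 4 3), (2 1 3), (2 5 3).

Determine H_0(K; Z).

Fix the vertex order 1 < 2 < 3 < 4 < 5 and write every simplex with vertices in increasing order. Then dim K = 2 and the simplices of K are:

  0-simplices (5): [1], [2], [3], [4], [5]
  1-simplices (9): [1,2], [1,3], [1,4], [1,5], [2,3], [2,5], [3,4], [3,5], [4,5]
  2-simplices (6): [1,2,3], [1,2,5], [1,3,4], [1,4,5], [2,3,5], [3,4,5]

Hence C_0 ≅ Z^5, C_1 ≅ Z^9, C_2 ≅ Z^6.

∂_1: C_1 → C_0 is given by ∂[p,q] = [q] − [p]. For instance
  ∂[2,3] = [3] − [2].
As a 5×9 matrix over Z this has rank 4, with invariant factors (1,1,1,1).

Boundary ∂_2: C_2 → C_1 sends each 2-simplex [p,q,r] to [q,r] − [p,r] + [p,q]. For instance
  ∂[1,4,5] = [4,5] − [1,5] + [1,4],
  ∂[1,3,4] = [3,4] − [1,4] + [1,3].
As a 9×6 matrix over Z this has rank 5, with invariant factors (1,1,1,1,1).

Computing H_k = (kernel of ∂_k) / (image of ∂_{k+1}):

  H_0: rank C_0 − rank ∂_1 = 5 − 4 = 1, and the invariant factors of ∂_1 are all 1, so H_0 = Z.

H_0 ≅ Z.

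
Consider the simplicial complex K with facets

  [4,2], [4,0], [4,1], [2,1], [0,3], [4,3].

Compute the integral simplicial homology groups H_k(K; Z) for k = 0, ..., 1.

H_0 = Z,  H_1 = Z^2.

Order the vertices as 0 < 1 < 2 < 3 < 4. Listing each simplex with vertices in this order, K has dimension 1 with simplices:

  0-simplices (5): [0], [1], [2], [3], [4]
  1-simplices (6): [0,3], [0,4], [1,2], [1,4], [2,4], [3,4]

giving chain groups C_0 ≅ Z^5, C_1 ≅ Z^6.

Boundary ∂_1: C_1 → C_0 sends each edge [p,q] (with p < q) to q − p. For instance
  ∂[1,4] = [4] − [1].
The resulting 5×6 matrix has rank 4, and its Smith normal form has invariant factors (1,1,1,1).

Computing H_k = (kernel of ∂_k) / (image of ∂_{k+1}):

  H_0: rank C_0 − rank ∂_1 = 5 − 4 = 1, and the invariant factors of ∂_1 are all 1, so H_0 = Z.
  H_1: rank ker ∂_1 − rank ∂_2 = (6 − 4) − 0 = 2, and there is no ∂_2, so H_1 = Z^2.

(K is a triangulation of a wedge of 2 circles.)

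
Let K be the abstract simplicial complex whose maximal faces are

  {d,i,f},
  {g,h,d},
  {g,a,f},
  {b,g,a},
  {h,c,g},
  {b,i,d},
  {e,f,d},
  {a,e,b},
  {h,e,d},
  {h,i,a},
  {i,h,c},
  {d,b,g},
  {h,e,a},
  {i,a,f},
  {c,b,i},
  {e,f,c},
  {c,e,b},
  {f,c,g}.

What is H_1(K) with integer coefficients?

H_1 ≅ Z^2.

Fix the vertex order a < b < c < d < e < f < g < h < i and write every simplex with vertices in increasing order. Then dim K = 2 and the simplices of K are:

  0-simplices (9): a, b, c, d, e, f, g, h, i
  1-simplices (27): ab, ae, af, ag, ah, ai, bc, bd, be, bg, bi, ce, cf, cg, ch, ci, de, df, dg, dh, di, ef, eh, fg, fi, gh, hi
  2-simplices (18): abe, abg, aeh, afg, afi, ahi, bce, bci, bdg, bdi, cef, cfg, cgh, chi, def, deh, dfi, dgh

so the chain groups are C_0 ≅ Z^9, C_1 ≅ Z^27, C_2 ≅ Z^18.

Boundary ∂_1: C_1 → C_0 sends each edge [p,q] (with p < q) to q − p.
The resulting 9×27 matrix has rank 8, and its Smith normal form has invariant factors (1,1,1,1,1,1,1,1).

The boundary map ∂_2: C_2 → C_1 maps a triangle to the signed sum of its edges. For instance
  ∂deh = eh − dh + de,
  ∂bdg = dg − bg + bd.
The resulting 27×18 matrix has rank 17, and its Smith normal form has invariant factors (1,1,1,1,1,1,1,1,1,1,1,1,1,1,1,1,1).

From H_k ≅ ker(∂_k) / im(∂_{k+1}) we obtain:

  H_1: rank ker ∂_1 − rank ∂_2 = (27 − 8) − 17 = 2, and the invariant factors of ∂_2 are all 1, so H_1 = Z^2.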